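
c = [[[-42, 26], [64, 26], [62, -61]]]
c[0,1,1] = 26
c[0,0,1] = 26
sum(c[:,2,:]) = 1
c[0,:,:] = [[-42, 26], [64, 26], [62, -61]]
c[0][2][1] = -61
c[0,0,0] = -42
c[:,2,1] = [-61]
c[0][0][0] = -42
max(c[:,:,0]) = 64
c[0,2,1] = -61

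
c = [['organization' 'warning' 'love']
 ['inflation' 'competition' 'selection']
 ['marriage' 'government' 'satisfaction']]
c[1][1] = 'competition'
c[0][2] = 'love'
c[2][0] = 'marriage'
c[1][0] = 'inflation'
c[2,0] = 'marriage'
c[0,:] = ['organization', 'warning', 'love']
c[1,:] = ['inflation', 'competition', 'selection']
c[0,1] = 'warning'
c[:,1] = ['warning', 'competition', 'government']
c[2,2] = 'satisfaction'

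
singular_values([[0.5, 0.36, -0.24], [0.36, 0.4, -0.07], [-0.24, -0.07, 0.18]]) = [0.89, 0.2, 0.0]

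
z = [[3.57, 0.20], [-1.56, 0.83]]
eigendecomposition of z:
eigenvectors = [[0.86, -0.08], [-0.51, 1.00]]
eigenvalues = [3.45, 0.95]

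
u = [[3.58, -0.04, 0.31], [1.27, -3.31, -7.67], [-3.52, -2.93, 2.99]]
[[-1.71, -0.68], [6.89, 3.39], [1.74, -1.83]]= u @ [[-0.43,  -0.14], [-0.74,  0.22], [-0.65,  -0.56]]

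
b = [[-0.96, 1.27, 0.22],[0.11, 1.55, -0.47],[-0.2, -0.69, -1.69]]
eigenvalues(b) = [-1.12, -1.69, 1.71]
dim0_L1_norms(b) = [1.27, 3.51, 2.38]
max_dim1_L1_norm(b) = 2.58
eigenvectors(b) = [[-0.97,0.50,0.41], [0.08,-0.14,0.89], [0.24,-0.85,-0.20]]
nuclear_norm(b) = 4.78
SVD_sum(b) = [[-0.29, 1.31, 0.5], [-0.25, 1.13, 0.43], [0.24, -1.08, -0.41]] + [[-0.07, 0.12, -0.35], [-0.17, 0.28, -0.84], [-0.26, 0.44, -1.3]] + [[-0.60, -0.16, 0.07], [0.53, 0.14, -0.06], [-0.18, -0.05, 0.02]]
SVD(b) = [[-0.64, 0.22, -0.73],  [-0.55, 0.53, 0.64],  [0.53, 0.82, -0.22]] @ diag([2.2283707156636217, 1.7025929740761743, 0.8521391425109188]) @ [[0.20, -0.92, -0.35], [-0.18, 0.31, -0.93], [0.96, 0.25, -0.11]]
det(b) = 3.23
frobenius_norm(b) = 2.93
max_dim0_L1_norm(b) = 3.51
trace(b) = -1.10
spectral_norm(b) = 2.23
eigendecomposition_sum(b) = [[-1.30, 0.4, -0.83], [0.11, -0.03, 0.07], [0.32, -0.10, 0.21]] + [[0.30, 0.13, 1.15], [-0.08, -0.04, -0.32], [-0.50, -0.22, -1.95]] + [[0.04, 0.74, -0.10], [0.08, 1.62, -0.22], [-0.02, -0.37, 0.05]]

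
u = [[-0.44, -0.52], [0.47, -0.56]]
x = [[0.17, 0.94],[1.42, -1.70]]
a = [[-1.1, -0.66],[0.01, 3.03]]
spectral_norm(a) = 3.11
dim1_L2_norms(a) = [1.28, 3.03]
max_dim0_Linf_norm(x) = 1.7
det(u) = 0.49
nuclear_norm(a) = 4.18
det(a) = -3.33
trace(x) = -1.53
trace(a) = 1.93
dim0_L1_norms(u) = [0.91, 1.08]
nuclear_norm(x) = 3.01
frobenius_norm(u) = 1.00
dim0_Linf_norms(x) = [1.42, 1.7]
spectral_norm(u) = 0.77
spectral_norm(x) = 2.31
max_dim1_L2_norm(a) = 3.03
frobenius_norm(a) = 3.29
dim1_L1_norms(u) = [0.96, 1.03]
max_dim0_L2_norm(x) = 1.94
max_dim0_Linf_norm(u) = 0.56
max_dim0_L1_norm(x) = 2.64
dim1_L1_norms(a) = [1.76, 3.04]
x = a @ u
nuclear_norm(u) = 1.41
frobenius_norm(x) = 2.41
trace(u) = -1.00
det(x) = -1.62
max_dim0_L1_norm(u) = 1.08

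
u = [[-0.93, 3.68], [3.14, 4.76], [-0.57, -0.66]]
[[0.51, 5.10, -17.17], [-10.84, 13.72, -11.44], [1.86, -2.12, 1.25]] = u@ [[-2.65,1.64,2.48], [-0.53,1.8,-4.04]]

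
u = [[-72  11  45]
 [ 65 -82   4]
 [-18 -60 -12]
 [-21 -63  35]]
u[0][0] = -72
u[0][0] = -72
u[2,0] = -18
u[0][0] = -72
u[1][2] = 4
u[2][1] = -60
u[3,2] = 35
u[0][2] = 45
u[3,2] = 35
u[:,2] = [45, 4, -12, 35]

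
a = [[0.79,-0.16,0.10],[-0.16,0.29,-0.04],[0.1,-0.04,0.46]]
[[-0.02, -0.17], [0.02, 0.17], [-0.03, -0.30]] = a @ [[-0.00, -0.04], [0.06, 0.48], [-0.07, -0.60]]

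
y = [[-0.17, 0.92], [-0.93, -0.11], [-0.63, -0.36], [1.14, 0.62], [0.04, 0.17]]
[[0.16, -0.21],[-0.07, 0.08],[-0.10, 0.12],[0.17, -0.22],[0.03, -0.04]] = y @ [[0.05, -0.06],[0.18, -0.24]]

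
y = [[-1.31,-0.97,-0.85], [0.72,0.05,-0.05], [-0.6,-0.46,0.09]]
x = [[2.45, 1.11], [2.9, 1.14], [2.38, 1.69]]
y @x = [[-8.05, -4.0], [1.79, 0.77], [-2.59, -1.04]]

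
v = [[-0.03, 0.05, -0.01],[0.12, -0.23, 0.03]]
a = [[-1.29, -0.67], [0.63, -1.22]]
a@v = [[-0.04, 0.09, -0.01], [-0.17, 0.31, -0.04]]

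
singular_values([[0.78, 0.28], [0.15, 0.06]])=[0.84, 0.01]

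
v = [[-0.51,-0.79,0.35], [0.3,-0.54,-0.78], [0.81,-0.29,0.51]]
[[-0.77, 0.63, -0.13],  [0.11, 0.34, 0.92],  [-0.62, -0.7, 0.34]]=v @ [[-0.08,  -0.78,  0.62], [0.73,  -0.47,  -0.5], [-0.68,  -0.41,  -0.6]]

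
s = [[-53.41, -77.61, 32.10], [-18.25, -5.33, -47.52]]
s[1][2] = -47.52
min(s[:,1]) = -77.61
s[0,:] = [-53.41, -77.61, 32.1]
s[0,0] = -53.41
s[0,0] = -53.41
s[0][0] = -53.41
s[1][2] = -47.52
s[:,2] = [32.1, -47.52]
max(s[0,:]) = 32.1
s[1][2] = -47.52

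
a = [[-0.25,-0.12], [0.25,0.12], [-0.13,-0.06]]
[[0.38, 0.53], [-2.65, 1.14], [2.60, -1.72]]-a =[[0.63, 0.65], [-2.90, 1.02], [2.73, -1.66]]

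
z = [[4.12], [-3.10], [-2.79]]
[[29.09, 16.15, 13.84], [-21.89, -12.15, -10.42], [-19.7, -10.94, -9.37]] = z @ [[7.06, 3.92, 3.36]]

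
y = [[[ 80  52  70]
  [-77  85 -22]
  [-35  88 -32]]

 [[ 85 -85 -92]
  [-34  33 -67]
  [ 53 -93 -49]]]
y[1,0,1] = -85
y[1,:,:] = [[85, -85, -92], [-34, 33, -67], [53, -93, -49]]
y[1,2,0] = 53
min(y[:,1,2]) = -67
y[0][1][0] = -77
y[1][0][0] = 85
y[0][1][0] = -77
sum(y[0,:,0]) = -32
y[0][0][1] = 52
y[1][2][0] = 53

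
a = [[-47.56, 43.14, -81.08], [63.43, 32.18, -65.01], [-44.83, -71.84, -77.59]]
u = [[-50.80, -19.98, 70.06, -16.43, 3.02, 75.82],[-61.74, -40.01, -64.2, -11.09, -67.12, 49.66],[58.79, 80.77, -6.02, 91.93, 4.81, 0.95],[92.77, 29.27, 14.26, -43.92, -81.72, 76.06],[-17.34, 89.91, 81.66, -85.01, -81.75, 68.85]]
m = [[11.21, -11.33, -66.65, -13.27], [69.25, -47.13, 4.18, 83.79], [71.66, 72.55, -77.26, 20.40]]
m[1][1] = -47.13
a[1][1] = 32.18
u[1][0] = -61.74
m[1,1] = -47.13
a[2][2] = -77.59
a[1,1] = 32.18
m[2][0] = 71.66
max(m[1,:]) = 83.79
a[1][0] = 63.43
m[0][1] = -11.33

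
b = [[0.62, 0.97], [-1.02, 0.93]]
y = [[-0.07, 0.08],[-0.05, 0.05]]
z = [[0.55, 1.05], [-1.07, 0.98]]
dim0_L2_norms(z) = [1.2, 1.44]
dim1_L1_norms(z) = [1.6, 2.05]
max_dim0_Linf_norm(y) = 0.08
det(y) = 0.00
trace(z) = 1.53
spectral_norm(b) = 1.42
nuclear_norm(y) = 0.13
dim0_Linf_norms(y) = [0.07, 0.08]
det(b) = 1.57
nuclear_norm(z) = 2.61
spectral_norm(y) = 0.13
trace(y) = -0.02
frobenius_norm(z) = 1.87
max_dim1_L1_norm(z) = 2.05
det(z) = 1.66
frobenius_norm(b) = 1.80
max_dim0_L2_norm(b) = 1.34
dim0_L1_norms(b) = [1.64, 1.9]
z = y + b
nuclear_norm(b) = 2.52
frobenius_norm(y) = 0.13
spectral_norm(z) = 1.52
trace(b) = 1.55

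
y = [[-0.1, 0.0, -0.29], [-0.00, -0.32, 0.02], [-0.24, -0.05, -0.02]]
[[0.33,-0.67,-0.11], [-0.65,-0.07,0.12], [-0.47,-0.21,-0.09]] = y @ [[1.7, 0.64, 0.45],[1.92, 0.34, -0.36],[-1.74, 2.09, 0.24]]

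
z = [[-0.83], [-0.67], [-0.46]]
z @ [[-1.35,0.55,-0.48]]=[[1.12, -0.46, 0.40], [0.90, -0.37, 0.32], [0.62, -0.25, 0.22]]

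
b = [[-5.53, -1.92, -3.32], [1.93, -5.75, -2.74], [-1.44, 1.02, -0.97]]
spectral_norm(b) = 7.38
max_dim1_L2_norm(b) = 6.73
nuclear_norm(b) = 14.39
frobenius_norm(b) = 9.68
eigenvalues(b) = [(-1.15+0j), (-5.55+0.94j), (-5.55-0.94j)]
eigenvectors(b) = [[(-0.32+0j),(-0.33+0.5j),-0.33-0.50j], [(-0.58+0j),(0.74+0j),(0.74-0j)], [(0.75+0j),(-0.29+0.1j),-0.29-0.10j]]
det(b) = -36.51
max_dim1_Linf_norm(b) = 5.75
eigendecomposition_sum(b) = [[-0.11+0.00j, 0.17+0.00j, (0.57-0j)], [(-0.21+0j), (0.32+0j), (1.05-0j)], [(0.27-0j), -0.41-0.00j, (-1.36+0j)]] + [[-2.71-0.78j, -1.05-3.66j, (-1.95-3.16j)], [(1.07+3.32j), -3.03+3.60j, -1.90+4.17j], [(-0.85-1.16j), 0.72-1.81j, 0.20-1.88j]] + [[(-2.71+0.78j), (-1.05+3.66j), (-1.95+3.16j)], [(1.07-3.32j), (-3.03-3.6j), (-1.9-4.17j)], [(-0.85+1.16j), (0.72+1.81j), 0.20+1.88j]]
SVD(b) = [[-0.75, 0.62, -0.24], [-0.66, -0.73, 0.18], [-0.06, 0.29, 0.95]] @ diag([7.376878767053379, 6.211785150902048, 0.796859394893364]) @ [[0.40, 0.7, 0.59],  [-0.85, 0.53, -0.06],  [0.35, 0.48, -0.81]]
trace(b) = -12.25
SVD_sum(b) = [[-2.19, -3.87, -3.25], [-1.94, -3.44, -2.89], [-0.17, -0.30, -0.25]] + [[-3.28, 2.04, -0.23], [3.82, -2.38, 0.26], [-1.54, 0.96, -0.11]] + [[-0.07, -0.09, 0.15], [0.05, 0.07, -0.12], [0.27, 0.36, -0.61]]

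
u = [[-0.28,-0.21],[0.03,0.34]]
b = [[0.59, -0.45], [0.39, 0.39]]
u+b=[[0.31,-0.66], [0.42,0.73]]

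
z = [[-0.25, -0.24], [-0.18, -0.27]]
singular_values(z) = [0.47, 0.05]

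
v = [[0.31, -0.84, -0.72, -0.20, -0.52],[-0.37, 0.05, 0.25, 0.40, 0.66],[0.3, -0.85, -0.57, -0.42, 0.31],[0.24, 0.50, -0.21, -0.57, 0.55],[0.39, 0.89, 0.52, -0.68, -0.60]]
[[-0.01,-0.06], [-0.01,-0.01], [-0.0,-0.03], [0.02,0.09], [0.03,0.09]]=v @ [[-0.02, -0.01],[0.02, 0.09],[-0.01, -0.03],[-0.03, -0.06],[0.00, 0.02]]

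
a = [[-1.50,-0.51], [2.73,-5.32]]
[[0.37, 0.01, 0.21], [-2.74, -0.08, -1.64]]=a @[[-0.36,-0.01,-0.21], [0.33,0.01,0.20]]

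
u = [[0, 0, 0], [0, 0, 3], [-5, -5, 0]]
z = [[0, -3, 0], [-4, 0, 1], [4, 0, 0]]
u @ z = [[0, 0, 0], [12, 0, 0], [20, 15, -5]]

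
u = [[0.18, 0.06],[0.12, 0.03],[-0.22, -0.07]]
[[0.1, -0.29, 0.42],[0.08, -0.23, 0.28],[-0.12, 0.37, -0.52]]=u @ [[1.14, -2.84, 2.32], [-1.8, 3.69, 0.10]]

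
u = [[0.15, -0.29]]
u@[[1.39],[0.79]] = [[-0.02]]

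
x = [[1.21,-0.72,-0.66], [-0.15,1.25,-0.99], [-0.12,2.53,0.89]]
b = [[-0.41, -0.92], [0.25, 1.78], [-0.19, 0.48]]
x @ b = [[-0.55, -2.71], [0.56, 1.89], [0.51, 5.04]]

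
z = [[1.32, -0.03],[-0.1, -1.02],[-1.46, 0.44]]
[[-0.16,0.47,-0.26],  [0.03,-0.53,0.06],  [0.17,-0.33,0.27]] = z @ [[-0.12,0.37,-0.20], [-0.02,0.48,-0.04]]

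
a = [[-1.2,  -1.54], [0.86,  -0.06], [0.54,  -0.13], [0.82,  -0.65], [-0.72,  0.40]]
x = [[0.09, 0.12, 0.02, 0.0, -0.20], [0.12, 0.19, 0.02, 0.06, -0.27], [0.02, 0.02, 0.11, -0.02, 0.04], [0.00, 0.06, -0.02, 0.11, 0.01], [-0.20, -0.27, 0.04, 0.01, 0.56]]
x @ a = [[0.15, -0.23], [0.27, -0.35], [0.01, -0.02], [0.12, -0.07], [-0.37, 0.54]]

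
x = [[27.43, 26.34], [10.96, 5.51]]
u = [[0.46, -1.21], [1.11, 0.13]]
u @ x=[[-0.64, 5.45], [31.87, 29.95]]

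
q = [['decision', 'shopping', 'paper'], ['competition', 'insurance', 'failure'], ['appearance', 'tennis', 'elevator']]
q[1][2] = 'failure'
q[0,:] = ['decision', 'shopping', 'paper']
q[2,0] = 'appearance'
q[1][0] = 'competition'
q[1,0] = 'competition'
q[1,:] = ['competition', 'insurance', 'failure']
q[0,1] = 'shopping'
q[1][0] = 'competition'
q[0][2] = 'paper'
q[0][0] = 'decision'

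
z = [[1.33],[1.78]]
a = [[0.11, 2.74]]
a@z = [[5.02]]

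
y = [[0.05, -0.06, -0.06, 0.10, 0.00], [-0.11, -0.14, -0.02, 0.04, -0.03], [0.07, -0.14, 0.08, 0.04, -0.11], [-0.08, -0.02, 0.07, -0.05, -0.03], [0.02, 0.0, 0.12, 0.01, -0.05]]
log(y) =[[(-0.72+0.21j), (-0.62+1.03j), -0.66+0.18j, 2.64-0.63j, (-0.5+0.28j)], [(-3.85+0.67j), 0.86+3.32j, 0.36+0.58j, -6.52-2.03j, (2.25+0.9j)], [(1.82+0.2j), -1.83+0.99j, -1.40+0.17j, (2.41-0.6j), -2.33+0.27j], [(-3.21+0.08j), 1.44+0.37j, (0.98+0.07j), -6.39-0.23j, (0.58+0.1j)], [5.02-0.25j, -4.98-1.25j, 1.14-0.22j, (10.24+0.76j), (-6.97-0.34j)]]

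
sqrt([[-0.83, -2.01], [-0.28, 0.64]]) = [[(0.15+0.91j), -0.94+1.02j], [-0.13+0.14j, (0.83+0.16j)]]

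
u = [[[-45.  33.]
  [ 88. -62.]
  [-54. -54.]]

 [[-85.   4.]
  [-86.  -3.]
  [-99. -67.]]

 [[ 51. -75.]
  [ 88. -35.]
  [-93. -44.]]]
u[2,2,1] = -44.0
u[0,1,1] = -62.0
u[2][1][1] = -35.0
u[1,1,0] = -86.0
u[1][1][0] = -86.0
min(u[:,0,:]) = -85.0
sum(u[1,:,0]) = -270.0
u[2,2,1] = -44.0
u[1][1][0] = -86.0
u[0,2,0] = -54.0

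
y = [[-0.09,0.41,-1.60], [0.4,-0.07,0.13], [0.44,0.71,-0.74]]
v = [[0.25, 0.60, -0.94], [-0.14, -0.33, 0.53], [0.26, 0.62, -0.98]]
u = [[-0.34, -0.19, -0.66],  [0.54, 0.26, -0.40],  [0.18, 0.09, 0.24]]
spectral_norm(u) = 0.83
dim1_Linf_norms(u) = [0.66, 0.54, 0.24]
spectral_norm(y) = 1.90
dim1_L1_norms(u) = [1.19, 1.2, 0.51]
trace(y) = -0.90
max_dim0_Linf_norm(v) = 0.98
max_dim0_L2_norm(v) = 1.46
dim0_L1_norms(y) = [0.93, 1.19, 2.47]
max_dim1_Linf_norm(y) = 1.6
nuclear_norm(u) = 1.55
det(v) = 0.00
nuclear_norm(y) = 2.86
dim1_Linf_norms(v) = [0.94, 0.53, 0.98]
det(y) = -0.36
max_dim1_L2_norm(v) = 1.19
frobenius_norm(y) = 2.04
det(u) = 0.00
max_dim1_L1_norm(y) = 2.1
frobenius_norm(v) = 1.77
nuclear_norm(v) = 1.77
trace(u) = 0.16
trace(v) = -1.06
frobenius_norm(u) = 1.10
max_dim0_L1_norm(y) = 2.47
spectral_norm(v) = 1.77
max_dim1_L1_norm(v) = 1.86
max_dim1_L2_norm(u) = 0.77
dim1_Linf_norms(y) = [1.6, 0.4, 0.74]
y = u + v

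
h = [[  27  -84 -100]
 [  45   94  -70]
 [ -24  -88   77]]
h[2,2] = 77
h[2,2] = 77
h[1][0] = 45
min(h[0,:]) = -100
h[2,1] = -88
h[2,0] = -24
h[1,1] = 94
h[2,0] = -24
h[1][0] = 45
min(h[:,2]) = -100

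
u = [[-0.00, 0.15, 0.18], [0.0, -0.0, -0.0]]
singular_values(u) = [0.23, -0.0]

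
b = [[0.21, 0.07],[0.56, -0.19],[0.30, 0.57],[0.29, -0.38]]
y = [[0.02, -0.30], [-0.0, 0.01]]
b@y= [[0.0, -0.06], [0.01, -0.17], [0.01, -0.08], [0.01, -0.09]]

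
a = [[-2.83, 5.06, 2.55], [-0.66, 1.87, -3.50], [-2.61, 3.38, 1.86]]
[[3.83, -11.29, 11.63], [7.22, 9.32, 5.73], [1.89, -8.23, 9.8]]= a @ [[0.65, 0.31, -2.95], [1.75, -0.54, 0.94], [-1.25, -3.01, -0.58]]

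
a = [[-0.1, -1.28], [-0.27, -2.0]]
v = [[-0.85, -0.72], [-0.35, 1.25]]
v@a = [[0.28, 2.53], [-0.30, -2.05]]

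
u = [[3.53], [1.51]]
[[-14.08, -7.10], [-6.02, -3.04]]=u @ [[-3.99, -2.01]]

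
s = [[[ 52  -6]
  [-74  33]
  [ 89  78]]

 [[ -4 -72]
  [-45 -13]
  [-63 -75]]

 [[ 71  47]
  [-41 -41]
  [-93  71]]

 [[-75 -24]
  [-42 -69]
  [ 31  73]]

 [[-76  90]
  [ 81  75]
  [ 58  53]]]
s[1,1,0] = -45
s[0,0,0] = 52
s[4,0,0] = -76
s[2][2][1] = 71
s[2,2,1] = 71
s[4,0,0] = -76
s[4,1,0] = 81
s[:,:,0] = [[52, -74, 89], [-4, -45, -63], [71, -41, -93], [-75, -42, 31], [-76, 81, 58]]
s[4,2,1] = 53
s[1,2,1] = -75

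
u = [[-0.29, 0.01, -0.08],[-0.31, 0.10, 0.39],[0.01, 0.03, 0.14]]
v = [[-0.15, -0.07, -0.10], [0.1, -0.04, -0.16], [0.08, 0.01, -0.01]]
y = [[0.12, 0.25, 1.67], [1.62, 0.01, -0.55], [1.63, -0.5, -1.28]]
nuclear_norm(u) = 0.83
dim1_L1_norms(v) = [0.32, 0.3, 0.1]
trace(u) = -0.05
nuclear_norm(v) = 0.41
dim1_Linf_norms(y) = [1.67, 1.62, 1.63]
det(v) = 0.00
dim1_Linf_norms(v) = [0.15, 0.16, 0.08]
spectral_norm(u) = 0.53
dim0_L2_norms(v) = [0.2, 0.08, 0.19]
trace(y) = -1.15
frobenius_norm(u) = 0.61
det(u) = 0.00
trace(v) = -0.20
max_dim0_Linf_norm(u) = 0.39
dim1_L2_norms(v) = [0.19, 0.19, 0.08]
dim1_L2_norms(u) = [0.3, 0.51, 0.14]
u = v @ y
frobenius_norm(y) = 3.22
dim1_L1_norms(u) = [0.38, 0.8, 0.18]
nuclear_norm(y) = 4.60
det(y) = -1.12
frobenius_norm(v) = 0.28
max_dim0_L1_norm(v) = 0.33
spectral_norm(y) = 2.83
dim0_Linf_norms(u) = [0.31, 0.1, 0.39]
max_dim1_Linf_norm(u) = 0.39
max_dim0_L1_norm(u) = 0.61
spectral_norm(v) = 0.20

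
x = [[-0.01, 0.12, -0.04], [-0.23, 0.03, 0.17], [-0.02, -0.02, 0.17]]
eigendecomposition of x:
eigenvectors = [[0.10-0.56j, 0.10+0.56j, (0.26+0j)], [0.82+0.00j, 0.82-0.00j, (0.59+0j)], [(0.09+0.03j), (0.09-0.03j), (0.76+0j)]]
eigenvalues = [(0.02+0.16j), (0.02-0.16j), (0.15+0j)]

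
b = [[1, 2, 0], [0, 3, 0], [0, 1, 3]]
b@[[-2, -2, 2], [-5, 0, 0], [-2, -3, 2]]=[[-12, -2, 2], [-15, 0, 0], [-11, -9, 6]]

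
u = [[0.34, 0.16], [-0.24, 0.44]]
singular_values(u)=[0.5, 0.37]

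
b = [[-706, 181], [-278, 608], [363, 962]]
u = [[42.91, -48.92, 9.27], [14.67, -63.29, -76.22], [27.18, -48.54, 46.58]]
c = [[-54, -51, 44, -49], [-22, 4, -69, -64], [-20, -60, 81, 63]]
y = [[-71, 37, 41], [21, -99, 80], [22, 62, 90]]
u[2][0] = 27.18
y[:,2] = [41, 80, 90]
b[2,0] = 363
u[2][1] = -48.54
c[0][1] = -51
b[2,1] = 962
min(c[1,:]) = -69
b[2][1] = 962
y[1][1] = -99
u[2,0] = 27.18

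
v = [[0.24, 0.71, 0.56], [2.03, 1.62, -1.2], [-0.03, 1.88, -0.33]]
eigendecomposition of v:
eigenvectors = [[(-0.46+0j),(-0.12+0.42j),-0.12-0.42j], [(-0.69+0j),-0.04-0.48j,(-0.04+0.48j)], [(-0.56+0j),-0.76+0.00j,-0.76-0.00j]]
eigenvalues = [(2+0j), (-0.23+1.22j), (-0.23-1.22j)]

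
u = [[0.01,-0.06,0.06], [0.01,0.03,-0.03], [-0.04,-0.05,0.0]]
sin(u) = [[0.01, -0.06, 0.06], [0.01, 0.03, -0.03], [-0.04, -0.05, 0.00]]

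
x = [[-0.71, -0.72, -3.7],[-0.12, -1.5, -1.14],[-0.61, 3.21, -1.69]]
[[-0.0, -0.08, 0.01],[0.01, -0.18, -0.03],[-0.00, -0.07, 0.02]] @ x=[[0.0, 0.15, 0.07], [0.03, 0.17, 0.22], [-0.00, 0.17, 0.05]]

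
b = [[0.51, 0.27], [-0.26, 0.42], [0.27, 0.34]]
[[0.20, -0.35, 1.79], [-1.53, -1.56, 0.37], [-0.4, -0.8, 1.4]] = b @[[1.75, 0.96, 2.30], [-2.57, -3.11, 2.3]]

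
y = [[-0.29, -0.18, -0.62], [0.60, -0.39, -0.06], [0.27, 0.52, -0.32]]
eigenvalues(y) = [(-0.13+0.66j), (-0.13-0.66j), (-0.75+0j)]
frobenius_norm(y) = 1.21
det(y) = -0.34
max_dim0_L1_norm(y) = 1.16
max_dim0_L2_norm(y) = 0.72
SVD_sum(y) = [[-0.36, 0.19, -0.29],[0.4, -0.21, 0.31],[-0.13, 0.07, -0.1]] + [[0.2,-0.03,-0.28], [0.26,-0.04,-0.35], [0.22,-0.03,-0.3]] + [[-0.13,-0.34,-0.06], [-0.06,-0.15,-0.02], [0.19,0.49,0.08]]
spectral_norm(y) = 0.76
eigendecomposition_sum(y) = [[(-0.06+0.25j), -0.20+0.06j, -0.20-0.14j], [(0.18+0.15j), (-0.03+0.18j), (-0.19+0.11j)], [(0.23-0.04j), 0.13+0.14j, -0.04+0.22j]] + [[-0.06-0.25j, (-0.2-0.06j), (-0.2+0.14j)], [(0.18-0.15j), (-0.03-0.18j), (-0.19-0.11j)], [0.23+0.04j, (0.13-0.14j), -0.04-0.22j]] + [[-0.17+0.00j, 0.22-0.00j, -0.21-0.00j],[(0.25-0j), (-0.33+0j), (0.31+0j)],[-0.20+0.00j, (0.26-0j), -0.25-0.00j]]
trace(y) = -1.00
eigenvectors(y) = [[-0.62+0.00j, -0.62-0.00j, (0.47+0j)], [-0.24+0.49j, (-0.24-0.49j), -0.69+0.00j], [0.23+0.51j, 0.23-0.51j, 0.55+0.00j]]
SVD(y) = [[-0.65, -0.52, -0.55],[0.72, -0.65, -0.24],[-0.24, -0.55, 0.80]] @ diag([0.7639315212550004, 0.666998286876842, 0.658651589337169]) @ [[0.73, -0.37, 0.57],[-0.59, 0.09, 0.80],[0.35, 0.92, 0.15]]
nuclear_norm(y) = 2.09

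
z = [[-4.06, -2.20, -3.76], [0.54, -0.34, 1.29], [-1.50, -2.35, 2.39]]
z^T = [[-4.06, 0.54, -1.50], [-2.2, -0.34, -2.35], [-3.76, 1.29, 2.39]]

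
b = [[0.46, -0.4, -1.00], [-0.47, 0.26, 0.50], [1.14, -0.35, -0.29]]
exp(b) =[[0.98, -0.29, -1.01], [-0.26, 1.26, 0.65], [1.12, -0.52, 0.11]]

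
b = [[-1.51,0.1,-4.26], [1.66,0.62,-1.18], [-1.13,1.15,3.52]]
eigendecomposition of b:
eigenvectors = [[0.9, -0.42, -0.54], [-0.37, -0.86, -0.58], [0.23, 0.31, 0.61]]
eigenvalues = [-2.66, 1.85, 3.44]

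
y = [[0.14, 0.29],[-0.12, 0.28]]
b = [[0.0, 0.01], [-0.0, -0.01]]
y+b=[[0.14, 0.3], [-0.12, 0.27]]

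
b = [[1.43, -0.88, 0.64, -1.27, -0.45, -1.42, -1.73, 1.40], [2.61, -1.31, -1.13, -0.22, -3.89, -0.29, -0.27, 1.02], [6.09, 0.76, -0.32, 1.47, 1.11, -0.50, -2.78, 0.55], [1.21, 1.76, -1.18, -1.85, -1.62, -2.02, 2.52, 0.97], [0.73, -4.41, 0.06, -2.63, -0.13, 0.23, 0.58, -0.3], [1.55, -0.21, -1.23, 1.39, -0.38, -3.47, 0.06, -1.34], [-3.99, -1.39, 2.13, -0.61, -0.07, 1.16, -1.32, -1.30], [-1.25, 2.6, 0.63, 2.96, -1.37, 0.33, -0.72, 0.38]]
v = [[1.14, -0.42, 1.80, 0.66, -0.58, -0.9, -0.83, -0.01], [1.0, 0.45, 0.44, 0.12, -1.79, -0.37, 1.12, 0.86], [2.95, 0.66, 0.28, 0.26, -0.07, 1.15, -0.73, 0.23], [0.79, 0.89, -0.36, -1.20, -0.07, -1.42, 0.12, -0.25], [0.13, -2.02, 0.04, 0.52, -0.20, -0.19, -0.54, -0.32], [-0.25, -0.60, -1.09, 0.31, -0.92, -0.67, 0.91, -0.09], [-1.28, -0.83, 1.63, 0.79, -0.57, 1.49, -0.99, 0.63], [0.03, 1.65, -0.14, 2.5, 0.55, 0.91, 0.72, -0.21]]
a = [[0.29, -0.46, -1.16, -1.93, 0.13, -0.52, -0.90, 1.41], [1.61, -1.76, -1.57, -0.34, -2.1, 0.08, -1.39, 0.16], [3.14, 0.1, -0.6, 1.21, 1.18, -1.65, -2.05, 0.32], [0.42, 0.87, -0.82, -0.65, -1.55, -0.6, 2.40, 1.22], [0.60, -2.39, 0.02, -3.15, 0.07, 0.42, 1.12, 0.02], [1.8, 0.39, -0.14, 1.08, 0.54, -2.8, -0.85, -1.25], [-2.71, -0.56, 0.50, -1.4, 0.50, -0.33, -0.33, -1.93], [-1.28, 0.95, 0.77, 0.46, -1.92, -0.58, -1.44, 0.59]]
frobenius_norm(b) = 14.35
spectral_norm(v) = 3.97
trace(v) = -1.40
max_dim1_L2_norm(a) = 4.48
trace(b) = -6.59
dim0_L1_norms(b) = [18.86, 13.32, 7.32, 12.4, 9.02, 9.42, 9.98, 7.26]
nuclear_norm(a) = 25.68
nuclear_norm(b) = 34.03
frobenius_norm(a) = 10.56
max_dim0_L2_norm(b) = 8.24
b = a + v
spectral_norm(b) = 9.12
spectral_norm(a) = 6.31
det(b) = 8004.51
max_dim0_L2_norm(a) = 5.03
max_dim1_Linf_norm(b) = 6.09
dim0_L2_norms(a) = [5.03, 3.34, 2.39, 4.36, 3.53, 3.44, 4.11, 3.04]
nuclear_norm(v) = 18.48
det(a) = 291.44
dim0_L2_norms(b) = [8.24, 5.86, 3.1, 5.02, 4.61, 4.47, 4.44, 2.82]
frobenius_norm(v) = 7.68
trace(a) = -5.19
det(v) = 1.75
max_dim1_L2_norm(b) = 7.03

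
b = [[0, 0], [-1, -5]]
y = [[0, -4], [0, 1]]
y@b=[[4, 20], [-1, -5]]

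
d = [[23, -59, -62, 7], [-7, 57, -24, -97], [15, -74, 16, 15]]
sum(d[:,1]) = -76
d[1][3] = -97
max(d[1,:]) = 57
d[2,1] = -74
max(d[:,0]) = 23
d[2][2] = 16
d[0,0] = 23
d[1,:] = [-7, 57, -24, -97]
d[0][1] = -59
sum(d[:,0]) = 31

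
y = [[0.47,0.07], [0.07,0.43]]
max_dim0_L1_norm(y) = 0.54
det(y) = 0.20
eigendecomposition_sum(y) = [[0.33, 0.25], [0.25, 0.19]] + [[0.14, -0.18], [-0.18, 0.24]]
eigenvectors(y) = [[0.80,-0.60], [0.60,0.80]]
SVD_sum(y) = [[0.33, 0.25], [0.25, 0.19]] + [[0.14, -0.18], [-0.18, 0.24]]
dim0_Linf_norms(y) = [0.47, 0.43]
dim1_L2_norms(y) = [0.48, 0.44]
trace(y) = 0.90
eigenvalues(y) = [0.52, 0.38]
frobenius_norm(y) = 0.64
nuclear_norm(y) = 0.90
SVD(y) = [[-0.80, -0.6], [-0.6, 0.80]] @ diag([0.5228010988928051, 0.3771989011071948]) @ [[-0.80, -0.60],[-0.6, 0.8]]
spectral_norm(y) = 0.52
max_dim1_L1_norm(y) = 0.54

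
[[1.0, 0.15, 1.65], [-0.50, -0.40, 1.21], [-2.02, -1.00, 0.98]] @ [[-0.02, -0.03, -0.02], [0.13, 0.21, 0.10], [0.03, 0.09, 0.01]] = [[0.05, 0.15, 0.01], [-0.01, 0.04, -0.02], [-0.06, -0.06, -0.05]]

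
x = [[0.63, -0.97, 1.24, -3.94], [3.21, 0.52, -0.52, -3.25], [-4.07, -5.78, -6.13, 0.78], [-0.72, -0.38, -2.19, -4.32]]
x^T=[[0.63, 3.21, -4.07, -0.72], [-0.97, 0.52, -5.78, -0.38], [1.24, -0.52, -6.13, -2.19], [-3.94, -3.25, 0.78, -4.32]]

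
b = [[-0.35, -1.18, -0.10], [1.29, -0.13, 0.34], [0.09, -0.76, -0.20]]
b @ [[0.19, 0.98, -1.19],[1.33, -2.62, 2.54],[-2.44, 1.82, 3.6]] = [[-1.39,2.57,-2.94], [-0.76,2.22,-0.64], [-0.51,1.72,-2.76]]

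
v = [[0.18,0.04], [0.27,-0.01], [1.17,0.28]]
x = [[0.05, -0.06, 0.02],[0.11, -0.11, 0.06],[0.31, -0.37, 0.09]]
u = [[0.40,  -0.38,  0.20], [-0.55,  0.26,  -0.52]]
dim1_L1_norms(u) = [0.98, 1.33]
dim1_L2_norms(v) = [0.18, 0.27, 1.2]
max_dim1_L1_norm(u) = 1.33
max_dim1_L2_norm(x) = 0.49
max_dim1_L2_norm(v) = 1.2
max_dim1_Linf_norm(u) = 0.55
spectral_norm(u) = 0.97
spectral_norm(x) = 0.52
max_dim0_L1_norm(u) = 0.95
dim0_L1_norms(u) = [0.95, 0.64, 0.72]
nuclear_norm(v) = 1.32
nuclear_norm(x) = 0.56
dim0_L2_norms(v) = [1.21, 0.28]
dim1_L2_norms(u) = [0.59, 0.8]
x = v @ u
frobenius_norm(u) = 0.99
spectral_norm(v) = 1.24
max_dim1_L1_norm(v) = 1.45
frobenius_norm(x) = 0.52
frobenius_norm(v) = 1.25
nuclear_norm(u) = 1.18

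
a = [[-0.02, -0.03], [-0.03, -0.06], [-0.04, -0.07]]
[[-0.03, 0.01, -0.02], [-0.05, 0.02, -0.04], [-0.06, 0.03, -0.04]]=a@[[0.79, -0.25, -0.35], [0.37, -0.23, 0.76]]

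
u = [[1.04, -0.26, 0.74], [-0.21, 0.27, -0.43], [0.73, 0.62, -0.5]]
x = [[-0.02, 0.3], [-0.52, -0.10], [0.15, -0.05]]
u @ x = [[0.23, 0.3],  [-0.20, -0.07],  [-0.41, 0.18]]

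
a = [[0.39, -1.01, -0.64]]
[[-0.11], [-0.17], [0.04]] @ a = [[-0.04,  0.11,  0.07], [-0.07,  0.17,  0.11], [0.02,  -0.04,  -0.03]]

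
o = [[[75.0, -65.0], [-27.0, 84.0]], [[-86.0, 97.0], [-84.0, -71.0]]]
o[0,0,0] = 75.0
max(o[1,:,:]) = 97.0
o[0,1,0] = -27.0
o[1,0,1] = 97.0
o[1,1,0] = -84.0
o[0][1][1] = 84.0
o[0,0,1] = -65.0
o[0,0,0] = 75.0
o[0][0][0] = 75.0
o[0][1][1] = 84.0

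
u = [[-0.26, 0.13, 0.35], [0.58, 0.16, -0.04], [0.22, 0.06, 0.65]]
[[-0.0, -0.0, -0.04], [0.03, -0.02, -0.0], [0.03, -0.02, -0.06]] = u @ [[0.05, -0.03, 0.01], [0.03, -0.03, -0.06], [0.02, -0.02, -0.09]]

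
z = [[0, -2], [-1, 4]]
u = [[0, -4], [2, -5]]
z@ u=[[-4, 10], [8, -16]]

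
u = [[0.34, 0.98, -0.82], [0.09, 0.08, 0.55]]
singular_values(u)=[1.35, 0.49]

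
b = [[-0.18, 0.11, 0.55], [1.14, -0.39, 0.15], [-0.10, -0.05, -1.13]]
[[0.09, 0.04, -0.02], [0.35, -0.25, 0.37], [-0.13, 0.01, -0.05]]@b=[[0.03, -0.00, 0.08],[-0.38, 0.12, -0.26],[0.04, -0.02, -0.01]]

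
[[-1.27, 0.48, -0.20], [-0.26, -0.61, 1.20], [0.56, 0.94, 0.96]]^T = [[-1.27, -0.26, 0.56], [0.48, -0.61, 0.94], [-0.2, 1.20, 0.96]]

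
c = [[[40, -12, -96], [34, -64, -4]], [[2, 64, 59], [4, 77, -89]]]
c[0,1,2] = -4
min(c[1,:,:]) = -89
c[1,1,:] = [4, 77, -89]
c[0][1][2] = -4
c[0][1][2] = -4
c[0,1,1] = -64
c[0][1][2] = -4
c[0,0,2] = -96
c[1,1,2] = -89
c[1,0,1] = 64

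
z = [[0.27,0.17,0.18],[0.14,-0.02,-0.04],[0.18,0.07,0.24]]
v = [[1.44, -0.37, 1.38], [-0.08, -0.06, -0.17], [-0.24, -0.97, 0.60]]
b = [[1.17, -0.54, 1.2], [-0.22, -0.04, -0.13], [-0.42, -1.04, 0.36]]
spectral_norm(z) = 0.47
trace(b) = 1.49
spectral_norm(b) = 1.81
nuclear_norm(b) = 2.94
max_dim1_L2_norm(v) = 2.03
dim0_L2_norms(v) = [1.46, 1.04, 1.51]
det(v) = -0.23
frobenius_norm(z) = 0.50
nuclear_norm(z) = 0.69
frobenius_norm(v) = 2.35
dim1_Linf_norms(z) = [0.27, 0.14, 0.24]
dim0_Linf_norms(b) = [1.17, 1.04, 1.2]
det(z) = -0.01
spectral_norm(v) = 2.09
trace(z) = 0.49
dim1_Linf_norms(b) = [1.2, 0.22, 1.04]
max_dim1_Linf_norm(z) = 0.27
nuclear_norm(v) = 3.26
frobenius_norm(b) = 2.13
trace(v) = 1.98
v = z + b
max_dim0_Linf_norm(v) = 1.44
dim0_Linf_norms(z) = [0.27, 0.17, 0.24]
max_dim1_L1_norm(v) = 3.19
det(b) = 0.01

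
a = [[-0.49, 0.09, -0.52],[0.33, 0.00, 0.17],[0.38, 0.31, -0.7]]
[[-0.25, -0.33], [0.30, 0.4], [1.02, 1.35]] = a@[[1.35, 1.79], [-0.26, -0.35], [-0.84, -1.11]]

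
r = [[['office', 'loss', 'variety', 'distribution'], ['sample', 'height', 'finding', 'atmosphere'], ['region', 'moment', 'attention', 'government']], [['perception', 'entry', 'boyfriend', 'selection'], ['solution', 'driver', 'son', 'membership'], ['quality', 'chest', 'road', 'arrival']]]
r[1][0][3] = 'selection'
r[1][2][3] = 'arrival'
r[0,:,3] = ['distribution', 'atmosphere', 'government']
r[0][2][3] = 'government'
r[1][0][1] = 'entry'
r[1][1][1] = 'driver'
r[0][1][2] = 'finding'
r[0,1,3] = 'atmosphere'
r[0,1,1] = 'height'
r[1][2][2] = 'road'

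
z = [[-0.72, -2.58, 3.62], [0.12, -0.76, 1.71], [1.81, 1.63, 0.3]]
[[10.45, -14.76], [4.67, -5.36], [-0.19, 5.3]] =z@[[1.81, 2.72],  [-2.41, 0.78],  [1.53, -2.98]]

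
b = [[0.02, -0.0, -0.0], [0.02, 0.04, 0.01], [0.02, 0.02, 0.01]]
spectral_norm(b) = 0.06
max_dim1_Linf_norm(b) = 0.04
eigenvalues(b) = [0.0, 0.05, 0.02]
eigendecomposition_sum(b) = [[0.00, 0.0, 0.0], [0.00, 0.00, -0.00], [-0.00, -0.0, 0.00]] + [[0.0, 0.00, 0.00], [0.04, 0.04, 0.01], [0.02, 0.02, 0.01]] + [[0.02, 0.00, 0.00], [-0.02, 0.0, 0.00], [0.00, 0.00, 0.00]]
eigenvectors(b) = [[0.00, 0.00, 0.71], [0.27, -0.87, -0.71], [-0.96, -0.49, 0.0]]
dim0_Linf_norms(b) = [0.02, 0.04, 0.01]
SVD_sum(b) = [[0.01, 0.01, 0.0], [0.03, 0.04, 0.01], [0.02, 0.02, 0.01]] + [[0.01, -0.01, -0.0], [-0.01, 0.0, 0.00], [0.0, -0.00, -0.00]] + [[0.00, 0.0, -0.00], [0.0, 0.0, -0.0], [-0.0, -0.00, 0.0]]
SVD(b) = [[-0.2, 0.89, -0.40], [-0.82, -0.38, -0.43], [-0.53, 0.24, 0.81]] @ diag([0.05520246674866428, 0.018360628230971378, 0.003946516923398639]) @ [[-0.56, -0.79, -0.25], [0.82, -0.57, -0.08], [-0.08, -0.24, 0.97]]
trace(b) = 0.07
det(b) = 0.00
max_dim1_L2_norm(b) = 0.05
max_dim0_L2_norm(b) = 0.04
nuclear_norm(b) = 0.08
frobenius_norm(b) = 0.06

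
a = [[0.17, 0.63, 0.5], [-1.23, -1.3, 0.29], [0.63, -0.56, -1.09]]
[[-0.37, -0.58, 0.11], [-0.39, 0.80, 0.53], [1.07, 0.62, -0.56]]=a @ [[0.48, -0.27, -0.26], [-0.28, -0.47, -0.07], [-0.56, -0.48, 0.4]]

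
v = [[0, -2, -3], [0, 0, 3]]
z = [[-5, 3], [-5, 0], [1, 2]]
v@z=[[7, -6], [3, 6]]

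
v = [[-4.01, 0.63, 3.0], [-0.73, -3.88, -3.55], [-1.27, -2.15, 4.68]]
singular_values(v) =[7.16, 4.69, 2.93]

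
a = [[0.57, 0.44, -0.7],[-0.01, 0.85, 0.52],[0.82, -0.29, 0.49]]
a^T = [[0.57,-0.01,0.82], [0.44,0.85,-0.29], [-0.7,0.52,0.49]]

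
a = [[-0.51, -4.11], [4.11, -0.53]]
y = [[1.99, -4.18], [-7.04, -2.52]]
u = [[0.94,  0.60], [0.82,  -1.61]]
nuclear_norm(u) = 2.92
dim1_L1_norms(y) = [6.17, 9.56]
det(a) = 17.16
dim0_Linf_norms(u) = [0.94, 1.61]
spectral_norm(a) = 4.15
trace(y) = -0.53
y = u @ a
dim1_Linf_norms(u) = [0.94, 1.61]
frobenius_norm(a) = 5.86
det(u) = -2.01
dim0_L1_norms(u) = [1.76, 2.21]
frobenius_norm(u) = 2.12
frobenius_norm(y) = 8.79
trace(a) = -1.04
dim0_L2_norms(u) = [1.25, 1.72]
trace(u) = -0.67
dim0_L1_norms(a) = [4.62, 4.64]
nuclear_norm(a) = 8.29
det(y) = -34.44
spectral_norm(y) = 7.50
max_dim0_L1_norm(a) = 4.64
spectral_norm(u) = 1.81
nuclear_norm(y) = 12.09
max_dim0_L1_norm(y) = 9.03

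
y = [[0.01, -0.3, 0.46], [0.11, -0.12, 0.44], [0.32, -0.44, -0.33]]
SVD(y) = [[-0.69,-0.35,0.64],[-0.61,-0.19,-0.77],[0.39,-0.92,-0.09]] @ diag([0.7243875619704726, 0.6219679311783123, 0.1229575237561522]) @ [[0.07, 0.15, -0.99], [-0.51, 0.85, 0.09], [-0.86, -0.5, -0.14]]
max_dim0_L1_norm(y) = 1.23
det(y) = -0.06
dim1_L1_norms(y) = [0.77, 0.67, 1.09]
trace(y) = -0.44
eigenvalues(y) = [(-0.46+0j), (0.01+0.35j), (0.01-0.35j)]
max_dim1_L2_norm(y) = 0.64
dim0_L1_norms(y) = [0.44, 0.86, 1.23]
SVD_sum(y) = [[-0.03, -0.08, 0.49], [-0.03, -0.07, 0.44], [0.02, 0.04, -0.28]] + [[0.11, -0.19, -0.02], [0.06, -0.1, -0.01], [0.29, -0.49, -0.05]] + [[-0.07, -0.04, -0.01], [0.08, 0.05, 0.01], [0.01, 0.01, 0.0]]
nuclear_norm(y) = 1.47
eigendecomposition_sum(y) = [[(-0.32+0j), (0.22-0j), 0.39+0.00j],[-0.17+0.00j, 0.12-0.00j, 0.21+0.00j],[(0.21-0j), -0.15+0.00j, (-0.26-0j)]] + [[(0.16+0.05j),-0.26+0.09j,0.04+0.15j], [(0.14-0.07j),(-0.12+0.22j),(0.12+0.08j)], [(0.05+0.08j),(-0.15-0.05j),-0.04+0.08j]] + [[0.16-0.05j, (-0.26-0.09j), 0.04-0.15j],[0.14+0.07j, (-0.12-0.22j), 0.12-0.08j],[(0.05-0.08j), (-0.15+0.05j), -0.04-0.08j]]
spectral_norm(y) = 0.72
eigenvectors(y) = [[(0.76+0j),  0.68+0.00j,  (0.68-0j)],[(0.41+0j),  (0.46-0.42j),  (0.46+0.42j)],[(-0.5+0j),  (0.3+0.24j),  (0.3-0.24j)]]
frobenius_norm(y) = 0.96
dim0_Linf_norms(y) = [0.32, 0.44, 0.46]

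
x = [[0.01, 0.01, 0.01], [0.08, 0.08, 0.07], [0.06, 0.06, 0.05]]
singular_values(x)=[0.17, 0.0, 0.0]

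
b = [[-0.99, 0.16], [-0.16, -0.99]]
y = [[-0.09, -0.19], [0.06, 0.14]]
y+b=[[-1.08, -0.03], [-0.1, -0.85]]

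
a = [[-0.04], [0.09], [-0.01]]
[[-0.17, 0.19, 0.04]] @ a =[[0.02]]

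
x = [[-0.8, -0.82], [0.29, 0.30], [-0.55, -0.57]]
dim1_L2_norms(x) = [1.15, 0.42, 0.79]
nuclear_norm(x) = 1.46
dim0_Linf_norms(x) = [0.8, 0.82]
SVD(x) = [[-0.79, -0.61], [0.29, -0.29], [-0.54, 0.74]] @ diag([1.4539208510923436, 0.003762812633525266]) @ [[0.70, 0.72],[0.72, -0.7]]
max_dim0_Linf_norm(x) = 0.82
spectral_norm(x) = 1.45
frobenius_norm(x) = 1.45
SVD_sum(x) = [[-0.8, -0.82], [0.29, 0.3], [-0.55, -0.57]] + [[-0.0, 0.0], [-0.00, 0.0], [0.00, -0.0]]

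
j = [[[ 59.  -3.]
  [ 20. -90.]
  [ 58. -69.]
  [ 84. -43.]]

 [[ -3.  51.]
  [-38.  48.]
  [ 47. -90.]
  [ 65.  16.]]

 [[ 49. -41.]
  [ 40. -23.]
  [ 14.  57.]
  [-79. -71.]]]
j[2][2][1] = 57.0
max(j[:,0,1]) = 51.0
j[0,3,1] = -43.0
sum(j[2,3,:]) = -150.0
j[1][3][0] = 65.0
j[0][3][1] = -43.0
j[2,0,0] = 49.0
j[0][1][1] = -90.0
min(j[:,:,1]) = -90.0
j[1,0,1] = 51.0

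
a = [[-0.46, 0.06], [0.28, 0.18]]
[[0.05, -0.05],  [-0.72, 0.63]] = a @ [[-0.53,0.47], [-3.16,2.75]]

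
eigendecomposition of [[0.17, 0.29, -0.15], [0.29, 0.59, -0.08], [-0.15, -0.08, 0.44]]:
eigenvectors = [[-0.89,0.46,-0.03], [0.40,0.8,0.44], [-0.23,-0.38,0.9]]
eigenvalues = [-0.0, 0.79, 0.41]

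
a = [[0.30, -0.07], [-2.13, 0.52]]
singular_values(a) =[2.21, 0.0]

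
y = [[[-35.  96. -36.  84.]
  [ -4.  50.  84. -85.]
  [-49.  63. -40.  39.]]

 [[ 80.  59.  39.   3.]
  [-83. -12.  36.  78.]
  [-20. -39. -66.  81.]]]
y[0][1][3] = -85.0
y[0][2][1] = 63.0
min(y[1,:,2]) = -66.0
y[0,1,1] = 50.0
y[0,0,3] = 84.0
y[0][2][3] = 39.0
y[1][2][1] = -39.0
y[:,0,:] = [[-35.0, 96.0, -36.0, 84.0], [80.0, 59.0, 39.0, 3.0]]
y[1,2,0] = -20.0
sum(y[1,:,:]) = 156.0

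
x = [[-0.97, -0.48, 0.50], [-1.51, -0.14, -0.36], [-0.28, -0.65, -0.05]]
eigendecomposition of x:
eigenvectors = [[0.41, -0.10, 0.36],[0.75, -0.69, -0.79],[0.52, -0.71, 0.5]]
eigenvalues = [-1.22, -0.72, 0.78]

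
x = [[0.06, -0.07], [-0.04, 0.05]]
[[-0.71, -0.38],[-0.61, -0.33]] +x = [[-0.65, -0.45],[-0.65, -0.28]]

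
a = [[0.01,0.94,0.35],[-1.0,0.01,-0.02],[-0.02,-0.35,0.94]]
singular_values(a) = [1.01, 1.0, 1.0]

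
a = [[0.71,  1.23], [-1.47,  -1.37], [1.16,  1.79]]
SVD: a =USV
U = [[-0.44, -0.46],[0.61, -0.78],[-0.66, -0.43]]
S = [3.23, 0.42]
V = [[-0.61, -0.79], [0.79, -0.61]]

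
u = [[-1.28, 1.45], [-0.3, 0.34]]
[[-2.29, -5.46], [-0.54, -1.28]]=u @ [[1.52,-0.20], [-0.24,-3.94]]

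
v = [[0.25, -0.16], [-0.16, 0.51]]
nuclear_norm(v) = 0.76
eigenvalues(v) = [0.17, 0.59]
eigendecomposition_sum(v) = [[0.14, 0.07], [0.07, 0.03]] + [[0.11, -0.23], [-0.23, 0.48]]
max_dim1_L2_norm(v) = 0.53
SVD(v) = [[-0.43,0.90],  [0.9,0.43]] @ diag([0.5861552812808829, 0.173844718719117]) @ [[-0.43, 0.9], [0.90, 0.43]]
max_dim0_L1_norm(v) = 0.67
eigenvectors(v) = [[-0.9, 0.43], [-0.43, -0.9]]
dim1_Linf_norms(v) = [0.25, 0.51]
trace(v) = 0.76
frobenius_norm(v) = 0.61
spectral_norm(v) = 0.59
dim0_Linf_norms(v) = [0.25, 0.51]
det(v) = 0.10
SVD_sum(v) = [[0.11, -0.23], [-0.23, 0.48]] + [[0.14, 0.07], [0.07, 0.03]]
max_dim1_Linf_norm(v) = 0.51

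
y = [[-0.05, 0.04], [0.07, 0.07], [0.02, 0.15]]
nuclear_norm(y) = 0.25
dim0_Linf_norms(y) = [0.07, 0.15]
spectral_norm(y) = 0.17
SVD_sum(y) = [[0.01, 0.03], [0.02, 0.08], [0.04, 0.15]] + [[-0.06, 0.01], [0.05, -0.01], [-0.02, 0.00]]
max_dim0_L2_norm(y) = 0.17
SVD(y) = [[-0.15, 0.74], [-0.49, -0.63], [-0.86, 0.23]] @ diag([0.1747322646482202, 0.07917471623507305]) @ [[-0.25,  -0.97], [-0.97,  0.25]]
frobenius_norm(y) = 0.19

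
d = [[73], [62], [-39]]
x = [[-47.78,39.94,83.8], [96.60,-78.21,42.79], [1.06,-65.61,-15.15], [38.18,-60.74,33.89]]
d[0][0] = 73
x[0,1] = 39.94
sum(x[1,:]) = 61.18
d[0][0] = 73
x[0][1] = 39.94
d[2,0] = -39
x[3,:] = [38.18, -60.74, 33.89]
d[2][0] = -39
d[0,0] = 73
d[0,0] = 73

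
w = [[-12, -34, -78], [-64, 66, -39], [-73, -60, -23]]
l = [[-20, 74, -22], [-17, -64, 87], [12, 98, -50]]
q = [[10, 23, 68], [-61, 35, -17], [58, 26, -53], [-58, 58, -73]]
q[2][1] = 26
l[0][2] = -22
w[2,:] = [-73, -60, -23]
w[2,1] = -60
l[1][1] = -64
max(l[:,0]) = 12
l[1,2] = 87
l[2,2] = -50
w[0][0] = -12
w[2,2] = -23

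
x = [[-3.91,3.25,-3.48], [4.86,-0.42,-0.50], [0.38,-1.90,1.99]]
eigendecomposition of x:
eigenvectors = [[0.73, -0.09, -0.52],[-0.66, -0.77, -0.65],[-0.19, -0.63, 0.55]]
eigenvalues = [-5.93, -0.28, 3.87]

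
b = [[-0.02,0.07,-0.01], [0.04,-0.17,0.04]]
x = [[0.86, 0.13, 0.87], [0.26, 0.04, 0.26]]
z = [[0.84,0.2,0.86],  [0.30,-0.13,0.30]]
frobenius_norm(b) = 0.19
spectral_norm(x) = 1.28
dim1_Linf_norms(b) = [0.07, 0.17]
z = b + x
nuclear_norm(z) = 1.47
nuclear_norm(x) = 1.29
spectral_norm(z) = 1.28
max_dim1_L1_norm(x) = 1.86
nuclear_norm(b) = 0.20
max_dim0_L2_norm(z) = 0.91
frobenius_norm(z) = 1.30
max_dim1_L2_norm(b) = 0.18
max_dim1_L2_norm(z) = 1.22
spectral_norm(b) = 0.19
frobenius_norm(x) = 1.28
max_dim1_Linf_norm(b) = 0.17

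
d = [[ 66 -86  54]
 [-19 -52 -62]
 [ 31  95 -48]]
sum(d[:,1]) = -43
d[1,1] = -52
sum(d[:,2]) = -56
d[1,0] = -19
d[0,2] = 54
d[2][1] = 95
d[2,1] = 95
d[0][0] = 66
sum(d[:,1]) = -43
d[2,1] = 95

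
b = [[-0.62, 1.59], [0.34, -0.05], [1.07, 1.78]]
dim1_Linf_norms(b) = [1.59, 0.34, 1.78]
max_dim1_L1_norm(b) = 2.85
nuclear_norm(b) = 3.63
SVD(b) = [[-0.59, 0.78], [-0.01, -0.28], [-0.81, -0.56]] @ diag([2.4270450175087084, 1.2055506969788348]) @ [[-0.21, -0.98], [-0.98, 0.21]]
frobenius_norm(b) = 2.71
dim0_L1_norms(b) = [2.03, 3.42]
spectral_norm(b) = 2.43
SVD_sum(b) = [[0.3,1.4], [0.0,0.02], [0.41,1.92]] + [[-0.92, 0.19], [0.34, -0.07], [0.66, -0.14]]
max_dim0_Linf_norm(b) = 1.78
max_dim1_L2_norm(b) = 2.08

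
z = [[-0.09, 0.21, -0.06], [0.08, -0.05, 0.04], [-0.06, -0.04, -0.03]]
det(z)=0.000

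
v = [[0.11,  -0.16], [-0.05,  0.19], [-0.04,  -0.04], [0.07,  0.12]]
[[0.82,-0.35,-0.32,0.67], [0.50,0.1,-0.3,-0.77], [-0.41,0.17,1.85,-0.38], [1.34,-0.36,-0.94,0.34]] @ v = [[0.17, -0.1], [0.01, -0.14], [-0.15, -0.02], [0.23, -0.2]]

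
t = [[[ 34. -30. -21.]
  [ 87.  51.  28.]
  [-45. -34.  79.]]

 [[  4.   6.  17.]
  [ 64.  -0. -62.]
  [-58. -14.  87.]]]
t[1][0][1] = 6.0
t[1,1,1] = -0.0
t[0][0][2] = -21.0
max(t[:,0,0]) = 34.0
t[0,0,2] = -21.0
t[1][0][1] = 6.0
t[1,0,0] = 4.0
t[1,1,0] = 64.0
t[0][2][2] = 79.0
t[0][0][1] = -30.0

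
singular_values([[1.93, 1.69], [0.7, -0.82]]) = [2.57, 1.08]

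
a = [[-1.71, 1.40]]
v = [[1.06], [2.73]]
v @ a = [[-1.81, 1.48],  [-4.67, 3.82]]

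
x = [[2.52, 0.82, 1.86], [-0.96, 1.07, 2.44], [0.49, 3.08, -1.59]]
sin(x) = [[0.63, -1.63, -0.88], [0.51, 0.56, 0.24], [0.38, -0.16, 0.34]]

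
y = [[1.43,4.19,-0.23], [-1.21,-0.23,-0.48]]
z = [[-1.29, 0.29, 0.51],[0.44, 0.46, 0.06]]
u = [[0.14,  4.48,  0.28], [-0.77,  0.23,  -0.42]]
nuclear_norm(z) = 2.01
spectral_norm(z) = 1.45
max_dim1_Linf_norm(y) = 4.19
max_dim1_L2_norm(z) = 1.42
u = y + z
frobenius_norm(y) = 4.63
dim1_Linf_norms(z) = [1.29, 0.46]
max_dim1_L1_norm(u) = 4.9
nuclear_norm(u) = 5.38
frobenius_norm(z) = 1.55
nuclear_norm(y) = 5.65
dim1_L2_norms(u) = [4.49, 0.91]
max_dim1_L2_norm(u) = 4.49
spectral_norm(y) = 4.47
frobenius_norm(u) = 4.58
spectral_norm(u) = 4.49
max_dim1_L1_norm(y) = 5.85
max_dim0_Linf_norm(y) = 4.19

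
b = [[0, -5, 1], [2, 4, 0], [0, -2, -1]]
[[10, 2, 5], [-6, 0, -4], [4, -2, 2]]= b@[[1, 0, 0], [-2, 0, -1], [0, 2, 0]]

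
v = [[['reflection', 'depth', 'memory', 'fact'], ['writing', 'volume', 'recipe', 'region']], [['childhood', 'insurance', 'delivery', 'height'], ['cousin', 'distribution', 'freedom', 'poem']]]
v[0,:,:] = [['reflection', 'depth', 'memory', 'fact'], ['writing', 'volume', 'recipe', 'region']]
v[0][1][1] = 'volume'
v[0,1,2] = 'recipe'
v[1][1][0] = 'cousin'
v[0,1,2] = 'recipe'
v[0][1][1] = 'volume'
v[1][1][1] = 'distribution'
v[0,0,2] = 'memory'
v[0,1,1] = 'volume'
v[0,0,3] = 'fact'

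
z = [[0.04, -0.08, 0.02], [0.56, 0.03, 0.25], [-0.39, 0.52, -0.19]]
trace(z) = -0.12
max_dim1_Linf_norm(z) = 0.56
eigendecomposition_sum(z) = [[0.1, -0.04, 0.05], [0.32, -0.13, 0.15], [-0.73, 0.29, -0.34]] + [[0.00, 0.00, 0.00],[-0.00, -0.00, -0.0],[-0.00, -0.0, -0.00]] + [[-0.06, -0.04, -0.03],[0.24, 0.16, 0.10],[0.34, 0.23, 0.15]]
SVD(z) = [[-0.09, 0.12, 0.99],[-0.64, -0.77, 0.03],[0.76, -0.63, 0.15]] @ diag([0.8229713983161133, 0.40831117790780036, 0.0002440269776836667]) @ [[-0.80, 0.47, -0.37],[-0.44, -0.88, -0.17],[0.41, -0.03, -0.91]]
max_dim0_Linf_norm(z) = 0.56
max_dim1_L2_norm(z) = 0.68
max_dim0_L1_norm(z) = 0.99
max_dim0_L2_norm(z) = 0.68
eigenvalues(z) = [-0.37, 0.0, 0.24]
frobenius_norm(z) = 0.92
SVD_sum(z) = [[0.06, -0.04, 0.03], [0.42, -0.25, 0.2], [-0.50, 0.29, -0.23]] + [[-0.02, -0.04, -0.01], [0.14, 0.28, 0.05], [0.11, 0.23, 0.04]] + [[0.0, -0.00, -0.00], [0.00, -0.0, -0.00], [0.00, -0.00, -0.0]]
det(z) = -0.00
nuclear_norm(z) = 1.23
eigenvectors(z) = [[-0.12, -0.41, -0.14], [-0.40, 0.03, 0.57], [0.91, 0.91, 0.81]]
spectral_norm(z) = 0.82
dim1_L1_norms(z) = [0.14, 0.84, 1.1]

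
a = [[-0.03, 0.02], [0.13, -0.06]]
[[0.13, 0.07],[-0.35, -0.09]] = a @[[1.27, 2.87], [8.63, 7.66]]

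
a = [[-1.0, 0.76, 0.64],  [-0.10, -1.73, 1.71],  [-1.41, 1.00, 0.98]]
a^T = [[-1.0, -0.10, -1.41], [0.76, -1.73, 1.0], [0.64, 1.71, 0.98]]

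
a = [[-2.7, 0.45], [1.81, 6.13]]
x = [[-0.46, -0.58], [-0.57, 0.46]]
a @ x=[[0.99, 1.77], [-4.33, 1.77]]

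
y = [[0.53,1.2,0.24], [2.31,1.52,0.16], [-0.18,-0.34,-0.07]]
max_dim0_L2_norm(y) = 2.38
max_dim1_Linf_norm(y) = 2.31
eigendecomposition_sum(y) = [[0.98, 0.94, 0.14], [1.85, 1.78, 0.26], [-0.29, -0.28, -0.04]] + [[-0.45,0.26,0.1], [0.46,-0.26,-0.1], [0.11,-0.06,-0.02]] + [[-0.00, -0.0, -0.0], [0.0, 0.0, 0.0], [-0.0, -0.0, -0.0]]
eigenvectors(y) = [[-0.46, -0.69, 0.09], [-0.88, 0.7, -0.23], [0.14, 0.17, 0.97]]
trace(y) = 1.98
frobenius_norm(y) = 3.10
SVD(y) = [[-0.39, 0.88, 0.25], [-0.91, -0.41, 0.02], [0.12, -0.22, 0.97]] @ diag([3.0201021789604465, 0.694596328948596, 0.004332256859471614]) @ [[-0.77, -0.63, -0.08], [-0.63, 0.74, 0.23], [-0.09, 0.23, -0.97]]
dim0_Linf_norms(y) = [2.31, 1.52, 0.24]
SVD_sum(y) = [[0.92, 0.74, 0.1], [2.13, 1.73, 0.23], [-0.28, -0.23, -0.03]] + [[-0.39,0.46,0.14], [0.18,-0.21,-0.07], [0.10,-0.12,-0.04]] + [[-0.00,  0.0,  -0.0],[-0.00,  0.00,  -0.0],[-0.0,  0.00,  -0.0]]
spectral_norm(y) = 3.02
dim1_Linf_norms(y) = [1.2, 2.31, 0.34]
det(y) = 0.01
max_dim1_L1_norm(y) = 3.99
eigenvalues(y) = [2.72, -0.74, -0.0]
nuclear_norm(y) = 3.72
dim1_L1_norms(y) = [1.97, 3.99, 0.59]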